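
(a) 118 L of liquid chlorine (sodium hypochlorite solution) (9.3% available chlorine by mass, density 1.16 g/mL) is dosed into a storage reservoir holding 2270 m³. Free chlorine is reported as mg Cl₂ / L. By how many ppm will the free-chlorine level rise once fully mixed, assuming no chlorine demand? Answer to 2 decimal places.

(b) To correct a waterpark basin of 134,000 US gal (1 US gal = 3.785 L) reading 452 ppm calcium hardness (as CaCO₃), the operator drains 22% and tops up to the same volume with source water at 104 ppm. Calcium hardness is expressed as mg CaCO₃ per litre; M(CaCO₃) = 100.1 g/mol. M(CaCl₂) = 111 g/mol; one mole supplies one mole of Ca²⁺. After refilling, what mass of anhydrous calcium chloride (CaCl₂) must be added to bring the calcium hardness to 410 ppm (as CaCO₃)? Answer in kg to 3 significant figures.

(a) 5.61 ppm; (b) 19.4 kg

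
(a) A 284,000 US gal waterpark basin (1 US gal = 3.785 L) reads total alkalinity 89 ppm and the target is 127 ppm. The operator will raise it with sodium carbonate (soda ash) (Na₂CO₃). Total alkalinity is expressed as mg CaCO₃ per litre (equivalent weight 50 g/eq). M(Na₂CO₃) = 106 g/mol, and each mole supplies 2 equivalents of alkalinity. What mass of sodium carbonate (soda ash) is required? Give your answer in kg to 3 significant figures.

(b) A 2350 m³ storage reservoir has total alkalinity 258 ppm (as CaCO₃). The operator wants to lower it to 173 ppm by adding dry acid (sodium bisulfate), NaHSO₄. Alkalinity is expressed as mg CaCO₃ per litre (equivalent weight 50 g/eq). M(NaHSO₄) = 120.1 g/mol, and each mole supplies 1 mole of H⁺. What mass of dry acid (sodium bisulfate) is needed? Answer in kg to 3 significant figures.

(a) 43.3 kg; (b) 480 kg

(a) Volume: 284,000 US gal × 3.785 L/gal = 1,074,940 L.
(a) Alkalinity to add: (127 − 89) = 38 mg/L as CaCO₃ × 1,074,940 L = 40,850 g as CaCO₃.
(a) Equivalents: 40,850 g ÷ 50 g/eq = 817 eq.
(a) Each mole of Na₂CO₃ supplies 2 eq, so 817 / 2 = 408.5 mol.
(a) Mass: 408.5 mol × 106 g/mol = 43,300 g.

(b) Volume: 2350 m³ = 2,350,000 L.
(b) Alkalinity to neutralize: (258 − 173) = 85 mg/L as CaCO₃ × 2,350,000 L = 199,800 g as CaCO₃.
(b) Equivalents of H⁺ required: 199,800 ÷ 50 g/eq = 3995 eq = 3995 mol NaHSO₄.
(b) Mass of NaHSO₄: 3995 × 120.1 = 479,800 g.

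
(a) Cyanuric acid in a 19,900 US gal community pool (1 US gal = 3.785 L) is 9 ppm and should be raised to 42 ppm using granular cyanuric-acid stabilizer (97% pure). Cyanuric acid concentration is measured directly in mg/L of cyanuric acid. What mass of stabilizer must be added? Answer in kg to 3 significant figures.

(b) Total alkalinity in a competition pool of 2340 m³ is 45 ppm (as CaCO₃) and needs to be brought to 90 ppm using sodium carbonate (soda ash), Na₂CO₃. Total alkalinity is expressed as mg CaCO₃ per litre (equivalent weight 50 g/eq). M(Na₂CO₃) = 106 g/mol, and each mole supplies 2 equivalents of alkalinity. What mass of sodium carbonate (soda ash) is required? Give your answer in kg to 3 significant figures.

(a) 2.56 kg; (b) 112 kg

(a) Volume: 19,900 US gal × 3.785 L/gal = 75,322 L.
(a) CYA to add: (42 − 9) = 33 mg/L × 75,322 L = 2486 g cyanuric acid.
(a) At 97% purity: 2486 / 0.97 = 2562 g product.

(b) Volume: 2340 m³ = 2,340,000 L.
(b) Alkalinity to add: (90 − 45) = 45 mg/L as CaCO₃ × 2,340,000 L = 105,300 g as CaCO₃.
(b) Equivalents: 105,300 g ÷ 50 g/eq = 2106 eq.
(b) Each mole of Na₂CO₃ supplies 2 eq, so 2106 / 2 = 1053 mol.
(b) Mass: 1053 mol × 106 g/mol = 111,600 g.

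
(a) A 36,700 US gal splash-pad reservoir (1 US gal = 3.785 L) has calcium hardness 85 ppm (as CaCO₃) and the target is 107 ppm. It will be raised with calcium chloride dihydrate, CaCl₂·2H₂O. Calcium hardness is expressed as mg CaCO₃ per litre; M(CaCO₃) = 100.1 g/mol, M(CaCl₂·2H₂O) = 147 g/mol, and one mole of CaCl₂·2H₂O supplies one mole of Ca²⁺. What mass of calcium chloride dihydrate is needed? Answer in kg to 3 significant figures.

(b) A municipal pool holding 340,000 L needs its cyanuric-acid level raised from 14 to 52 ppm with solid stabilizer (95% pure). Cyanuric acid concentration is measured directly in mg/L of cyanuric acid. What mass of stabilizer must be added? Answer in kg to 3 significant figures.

(a) Volume: 36,700 US gal × 3.785 L/gal = 138,910 L.
(a) Hardness to add: (107 − 85) = 22 mg/L as CaCO₃ × 138,910 L = 3056 g as CaCO₃.
(a) Moles of Ca²⁺ (1 mol Ca²⁺ ≡ 1 mol CaCO₃): 3056 / 100.1 g/mol = 30.53 mol.
(a) Mass of CaCl₂·2H₂O: 30.53 × 147 = 4488 g.

(b) CYA to add: (52 − 14) = 38 mg/L × 340,000 L = 12,920 g cyanuric acid.
(b) At 95% purity: 12,920 / 0.95 = 13,600 g product.

(a) 4.49 kg; (b) 13.6 kg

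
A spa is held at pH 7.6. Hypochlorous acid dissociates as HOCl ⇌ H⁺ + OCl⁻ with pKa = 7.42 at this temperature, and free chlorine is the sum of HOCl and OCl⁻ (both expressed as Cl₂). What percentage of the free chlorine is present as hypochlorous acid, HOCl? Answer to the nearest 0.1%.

39.8%

[OCl⁻]/[HOCl] = 10^(pH − pKa) = 10^(7.6 − 7.42) = 10^0.18 = 1.514.
Fraction as HOCl = 1 / (1 + 1.514) = 0.3978.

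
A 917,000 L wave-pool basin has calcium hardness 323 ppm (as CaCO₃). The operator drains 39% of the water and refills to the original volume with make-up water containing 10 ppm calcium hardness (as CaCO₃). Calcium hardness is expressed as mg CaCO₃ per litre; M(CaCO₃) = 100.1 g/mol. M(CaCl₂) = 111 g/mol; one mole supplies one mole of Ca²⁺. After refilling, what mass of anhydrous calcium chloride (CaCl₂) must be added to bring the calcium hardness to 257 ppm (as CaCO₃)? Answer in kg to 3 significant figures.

57.0 kg

After draining 39% and refilling: 323 × 0.61 + 10 × 0.39 = 200.93 ppm.
Deficit to target: 257 − 200.93 = 56.07 mg/L.
As CaCO₃: 56.07 mg/L × 917,000 L = 51,420 g; ÷ 100.1 = 513.6 mol Ca²⁺.
Mass: 513.6 × 111 = 57,010 g.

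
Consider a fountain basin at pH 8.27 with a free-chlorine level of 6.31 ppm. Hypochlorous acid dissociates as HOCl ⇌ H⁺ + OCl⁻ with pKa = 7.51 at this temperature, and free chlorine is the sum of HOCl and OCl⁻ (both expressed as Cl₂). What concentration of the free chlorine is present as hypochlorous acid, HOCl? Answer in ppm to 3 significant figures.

[OCl⁻]/[HOCl] = 10^(pH − pKa) = 10^(8.27 − 7.51) = 10^0.76 = 5.754.
Fraction as HOCl = 1 / (1 + 5.754) = 0.1481.
HOCl = 0.1481 × 6.31 ppm = 0.9342 ppm.

0.934 ppm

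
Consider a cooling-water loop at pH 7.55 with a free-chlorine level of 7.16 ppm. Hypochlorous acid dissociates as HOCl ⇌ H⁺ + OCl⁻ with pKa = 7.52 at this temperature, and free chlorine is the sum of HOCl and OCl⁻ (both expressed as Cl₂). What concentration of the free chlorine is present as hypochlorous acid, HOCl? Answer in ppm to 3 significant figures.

3.46 ppm

[OCl⁻]/[HOCl] = 10^(pH − pKa) = 10^(7.55 − 7.52) = 10^0.03 = 1.072.
Fraction as HOCl = 1 / (1 + 1.072) = 0.4827.
HOCl = 0.4827 × 7.16 ppm = 3.456 ppm.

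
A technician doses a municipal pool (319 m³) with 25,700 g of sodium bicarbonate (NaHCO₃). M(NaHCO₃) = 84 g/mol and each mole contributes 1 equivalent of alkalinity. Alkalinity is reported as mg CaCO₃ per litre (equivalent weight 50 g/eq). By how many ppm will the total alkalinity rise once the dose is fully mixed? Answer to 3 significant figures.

48.0 ppm

Volume: 319 m³ = 319,000 L.
Moles of NaHCO₃: 25,700 g ÷ 84 g/mol = 306 mol → 306 eq of alkalinity.
As CaCO₃: 306 eq × 50 g/eq = 15,300 g.
Rise: 15,300 g / 319,000 L × 1000 = 47.95 mg/L.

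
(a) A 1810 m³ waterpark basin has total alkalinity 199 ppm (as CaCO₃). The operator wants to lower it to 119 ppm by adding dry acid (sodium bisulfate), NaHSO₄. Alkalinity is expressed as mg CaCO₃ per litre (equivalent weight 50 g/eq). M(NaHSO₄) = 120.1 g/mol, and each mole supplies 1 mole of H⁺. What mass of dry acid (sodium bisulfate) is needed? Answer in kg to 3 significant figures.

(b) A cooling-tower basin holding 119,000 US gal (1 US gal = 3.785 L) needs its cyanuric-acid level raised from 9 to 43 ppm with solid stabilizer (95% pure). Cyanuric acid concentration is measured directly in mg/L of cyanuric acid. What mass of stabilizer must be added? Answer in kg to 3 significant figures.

(a) Volume: 1810 m³ = 1,810,000 L.
(a) Alkalinity to neutralize: (199 − 119) = 80 mg/L as CaCO₃ × 1,810,000 L = 144,800 g as CaCO₃.
(a) Equivalents of H⁺ required: 144,800 ÷ 50 g/eq = 2896 eq = 2896 mol NaHSO₄.
(a) Mass of NaHSO₄: 2896 × 120.1 = 347,800 g.

(b) Volume: 119,000 US gal × 3.785 L/gal = 450,415 L.
(b) CYA to add: (43 − 9) = 34 mg/L × 450,415 L = 15,310 g cyanuric acid.
(b) At 95% purity: 15,310 / 0.95 = 16,120 g product.

(a) 348 kg; (b) 16.1 kg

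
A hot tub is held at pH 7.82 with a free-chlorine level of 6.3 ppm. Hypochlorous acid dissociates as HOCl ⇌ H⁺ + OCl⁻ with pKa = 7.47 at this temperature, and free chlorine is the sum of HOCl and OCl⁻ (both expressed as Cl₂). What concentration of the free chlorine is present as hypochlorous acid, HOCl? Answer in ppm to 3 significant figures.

1.95 ppm

[OCl⁻]/[HOCl] = 10^(pH − pKa) = 10^(7.82 − 7.47) = 10^0.35 = 2.239.
Fraction as HOCl = 1 / (1 + 2.239) = 0.3088.
HOCl = 0.3088 × 6.3 ppm = 1.945 ppm.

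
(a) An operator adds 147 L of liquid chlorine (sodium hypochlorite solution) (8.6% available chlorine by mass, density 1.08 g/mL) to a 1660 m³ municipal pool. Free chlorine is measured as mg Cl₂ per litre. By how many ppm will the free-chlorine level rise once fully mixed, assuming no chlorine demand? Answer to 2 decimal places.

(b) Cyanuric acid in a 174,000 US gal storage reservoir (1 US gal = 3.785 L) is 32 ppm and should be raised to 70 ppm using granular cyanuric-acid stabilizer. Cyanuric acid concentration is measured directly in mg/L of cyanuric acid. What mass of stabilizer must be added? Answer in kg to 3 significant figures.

(a) Volume: 1660 m³ = 1,660,000 L.
(a) Mass of solution: 147 L × 1000 mL/L × 1.08 g/mL = 158,800 g.
(a) Available chlorine delivered: 158,800 g × 0.086 = 13,650 g as Cl₂.
(a) Concentration rise: 13,650 g / 1,660,000 L = 8.225 mg/L = 8.22 ppm.

(b) Volume: 174,000 US gal × 3.785 L/gal = 658,590 L.
(b) CYA to add: (70 − 32) = 38 mg/L × 658,590 L = 25,030 g cyanuric acid.

(a) 8.22 ppm; (b) 25.0 kg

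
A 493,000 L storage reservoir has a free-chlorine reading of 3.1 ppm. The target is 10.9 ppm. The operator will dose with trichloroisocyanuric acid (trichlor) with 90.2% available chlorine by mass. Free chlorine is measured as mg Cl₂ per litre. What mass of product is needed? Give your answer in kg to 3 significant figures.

Chlorine deficit: 10.9 − 3.1 = 7.8 ppm = 7.8 mg/L as Cl₂.
Cl₂ equivalent needed: 7.8 mg/L × 493,000 L = 3,845,000 mg = 3845 g.
Product at 90.2% available chlorine: 3845 / 0.902 = 4263 g.

4.26 kg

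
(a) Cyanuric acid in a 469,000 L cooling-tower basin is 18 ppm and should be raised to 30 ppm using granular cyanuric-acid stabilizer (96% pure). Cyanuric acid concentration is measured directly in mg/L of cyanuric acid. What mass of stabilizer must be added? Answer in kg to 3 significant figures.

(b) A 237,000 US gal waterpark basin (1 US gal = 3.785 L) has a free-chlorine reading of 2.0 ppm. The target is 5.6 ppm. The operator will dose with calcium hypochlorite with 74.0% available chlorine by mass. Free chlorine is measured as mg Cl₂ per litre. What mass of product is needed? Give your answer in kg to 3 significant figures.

(a) CYA to add: (30 − 18) = 12 mg/L × 469,000 L = 5628 g cyanuric acid.
(a) At 96% purity: 5628 / 0.96 = 5862 g product.

(b) Volume: 237,000 US gal × 3.785 L/gal = 897,045 L.
(b) Chlorine deficit: 5.6 − 2.0 = 3.6 ppm = 3.6 mg/L as Cl₂.
(b) Cl₂ equivalent needed: 3.6 mg/L × 897,045 L = 3,229,000 mg = 3229 g.
(b) Product at 74.0% available chlorine: 3229 / 0.74 = 4364 g.

(a) 5.86 kg; (b) 4.36 kg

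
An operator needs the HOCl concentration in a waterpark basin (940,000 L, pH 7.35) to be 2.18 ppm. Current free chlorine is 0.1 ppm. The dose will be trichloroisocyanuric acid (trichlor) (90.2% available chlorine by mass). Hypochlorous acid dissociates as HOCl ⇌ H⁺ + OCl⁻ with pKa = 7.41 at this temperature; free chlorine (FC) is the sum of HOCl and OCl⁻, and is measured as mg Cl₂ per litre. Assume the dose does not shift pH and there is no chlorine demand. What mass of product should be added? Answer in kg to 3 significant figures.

4.15 kg

[OCl⁻]/[HOCl] = 10^(pH − pKa) = 10^(7.35 − 7.41) = 0.871; fraction as HOCl = 1/(1 + 0.871) = 0.5345.
Free chlorine required for 2.18 ppm HOCl: 2.18 / 0.5345 = 4.079 ppm.
FC to add: 4.079 − 0.1 = 3.979 mg/L as Cl₂.
Cl₂ equivalent: 3.979 mg/L × 940,000 L = 3740 g.
Product at 90.2% available Cl: 3740 / 0.902 = 4146 g.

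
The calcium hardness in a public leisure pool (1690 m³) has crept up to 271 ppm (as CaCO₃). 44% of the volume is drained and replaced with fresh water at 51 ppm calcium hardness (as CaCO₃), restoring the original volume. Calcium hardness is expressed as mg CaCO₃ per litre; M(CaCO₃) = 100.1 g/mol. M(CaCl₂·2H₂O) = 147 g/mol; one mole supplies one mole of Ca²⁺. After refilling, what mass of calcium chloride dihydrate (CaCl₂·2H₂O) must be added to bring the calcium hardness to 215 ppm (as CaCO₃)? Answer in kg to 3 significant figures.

Volume: 1690 m³ = 1,690,000 L.
After draining 44% and refilling: 271 × 0.56 + 51 × 0.44 = 174.2 ppm.
Deficit to target: 215 − 174.2 = 40.8 mg/L.
As CaCO₃: 40.8 mg/L × 1,690,000 L = 68,950 g; ÷ 100.1 = 688.8 mol Ca²⁺.
Mass: 688.8 × 147 = 101,300 g.

101 kg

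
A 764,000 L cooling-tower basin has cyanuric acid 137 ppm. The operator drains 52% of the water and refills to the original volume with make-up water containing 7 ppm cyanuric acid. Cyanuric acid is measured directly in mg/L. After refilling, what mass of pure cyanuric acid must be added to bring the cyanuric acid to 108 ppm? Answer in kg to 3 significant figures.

29.5 kg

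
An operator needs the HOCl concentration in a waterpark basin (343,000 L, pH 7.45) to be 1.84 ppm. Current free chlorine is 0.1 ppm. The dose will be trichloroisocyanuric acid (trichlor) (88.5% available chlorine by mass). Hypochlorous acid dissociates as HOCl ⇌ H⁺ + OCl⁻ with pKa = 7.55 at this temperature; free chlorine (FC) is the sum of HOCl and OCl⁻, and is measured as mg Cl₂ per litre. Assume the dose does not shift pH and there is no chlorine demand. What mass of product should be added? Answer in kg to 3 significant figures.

1.24 kg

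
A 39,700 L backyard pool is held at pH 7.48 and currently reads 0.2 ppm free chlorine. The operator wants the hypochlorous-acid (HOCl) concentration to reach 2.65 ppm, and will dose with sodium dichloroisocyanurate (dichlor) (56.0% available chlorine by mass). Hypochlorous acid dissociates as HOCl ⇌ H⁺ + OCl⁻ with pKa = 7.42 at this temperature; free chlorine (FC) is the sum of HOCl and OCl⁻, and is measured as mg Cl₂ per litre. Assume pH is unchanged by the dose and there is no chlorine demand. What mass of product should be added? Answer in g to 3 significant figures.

389 g

[OCl⁻]/[HOCl] = 10^(pH − pKa) = 10^(7.48 − 7.42) = 1.148; fraction as HOCl = 1/(1 + 1.148) = 0.4655.
Free chlorine required for 2.65 ppm HOCl: 2.65 / 0.4655 = 5.693 ppm.
FC to add: 5.693 − 0.2 = 5.493 mg/L as Cl₂.
Cl₂ equivalent: 5.493 mg/L × 39,700 L = 218.1 g.
Product at 56.0% available Cl: 218.1 / 0.56 = 389.4 g.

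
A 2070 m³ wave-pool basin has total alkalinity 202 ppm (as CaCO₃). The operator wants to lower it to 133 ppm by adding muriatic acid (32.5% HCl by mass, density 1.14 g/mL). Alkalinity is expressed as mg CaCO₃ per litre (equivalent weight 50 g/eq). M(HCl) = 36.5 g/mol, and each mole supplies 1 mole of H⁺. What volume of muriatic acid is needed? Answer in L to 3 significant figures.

281 L

Volume: 2070 m³ = 2,070,000 L.
Alkalinity to neutralize: (202 − 133) = 69 mg/L as CaCO₃ × 2,070,000 L = 142,800 g as CaCO₃.
Equivalents of H⁺ required: 142,800 ÷ 50 g/eq = 2857 eq = 2857 mol HCl.
Mass of HCl: 2857 × 36.5 = 104,300 g.
Mass of 32.5% solution: 104,300 / 0.325 = 320,800 g.
Volume: 320,800 g ÷ 1.14 g/mL = 281,400 mL.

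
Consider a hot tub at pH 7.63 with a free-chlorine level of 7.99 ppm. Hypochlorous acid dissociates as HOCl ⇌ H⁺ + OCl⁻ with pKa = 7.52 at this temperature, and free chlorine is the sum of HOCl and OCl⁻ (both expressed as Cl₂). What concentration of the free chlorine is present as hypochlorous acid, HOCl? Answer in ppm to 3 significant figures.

3.49 ppm

[OCl⁻]/[HOCl] = 10^(pH − pKa) = 10^(7.63 − 7.52) = 10^0.11 = 1.288.
Fraction as HOCl = 1 / (1 + 1.288) = 0.437.
HOCl = 0.437 × 7.99 ppm = 3.492 ppm.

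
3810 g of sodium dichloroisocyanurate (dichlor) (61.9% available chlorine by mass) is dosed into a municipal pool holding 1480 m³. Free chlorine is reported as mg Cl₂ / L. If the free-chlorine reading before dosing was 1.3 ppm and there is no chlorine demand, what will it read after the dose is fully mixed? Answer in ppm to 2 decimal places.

2.89 ppm

Volume: 1480 m³ = 1,480,000 L.
Available chlorine delivered: 3810 g × 0.619 = 2358 g as Cl₂.
Concentration rise: 2358 g / 1,480,000 L = 1.594 mg/L = 1.59 ppm.
Final FC: 1.3 + 1.59 = 2.89 ppm.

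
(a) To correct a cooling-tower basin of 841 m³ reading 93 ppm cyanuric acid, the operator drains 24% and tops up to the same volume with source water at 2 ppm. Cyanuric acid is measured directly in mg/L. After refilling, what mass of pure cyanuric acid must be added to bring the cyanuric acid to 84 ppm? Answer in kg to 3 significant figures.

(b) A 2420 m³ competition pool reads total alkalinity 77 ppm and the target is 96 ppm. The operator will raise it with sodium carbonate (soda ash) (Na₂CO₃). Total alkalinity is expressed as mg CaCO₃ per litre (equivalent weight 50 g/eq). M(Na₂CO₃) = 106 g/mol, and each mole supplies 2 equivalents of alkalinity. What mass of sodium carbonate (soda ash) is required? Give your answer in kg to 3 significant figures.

(a) 10.8 kg; (b) 48.7 kg

(a) Volume: 841 m³ = 841,000 L.
(a) After draining 24% and refilling: 93 × 0.76 + 2 × 0.24 = 71.16 ppm.
(a) Deficit to target: 84 − 71.16 = 12.84 mg/L.
(a) Mass: 12.84 mg/L × 841,000 L = 10,800 g cyanuric acid.

(b) Volume: 2420 m³ = 2,420,000 L.
(b) Alkalinity to add: (96 − 77) = 19 mg/L as CaCO₃ × 2,420,000 L = 45,980 g as CaCO₃.
(b) Equivalents: 45,980 g ÷ 50 g/eq = 919.6 eq.
(b) Each mole of Na₂CO₃ supplies 2 eq, so 919.6 / 2 = 459.8 mol.
(b) Mass: 459.8 mol × 106 g/mol = 48,740 g.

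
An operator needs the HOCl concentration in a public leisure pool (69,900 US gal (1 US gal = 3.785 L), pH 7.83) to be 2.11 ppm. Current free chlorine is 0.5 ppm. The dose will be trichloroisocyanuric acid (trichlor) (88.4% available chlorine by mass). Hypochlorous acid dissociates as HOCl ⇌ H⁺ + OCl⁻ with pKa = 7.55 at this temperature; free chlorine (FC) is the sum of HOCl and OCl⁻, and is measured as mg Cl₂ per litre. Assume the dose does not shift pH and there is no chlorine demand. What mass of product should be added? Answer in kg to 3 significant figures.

Volume: 69,900 US gal × 3.785 L/gal = 264,572 L.
[OCl⁻]/[HOCl] = 10^(pH − pKa) = 10^(7.83 − 7.55) = 1.905; fraction as HOCl = 1/(1 + 1.905) = 0.3442.
Free chlorine required for 2.11 ppm HOCl: 2.11 / 0.3442 = 6.131 ppm.
FC to add: 6.131 − 0.5 = 5.631 mg/L as Cl₂.
Cl₂ equivalent: 5.631 mg/L × 264,572 L = 1490 g.
Product at 88.4% available Cl: 1490 / 0.884 = 1685 g.

1.69 kg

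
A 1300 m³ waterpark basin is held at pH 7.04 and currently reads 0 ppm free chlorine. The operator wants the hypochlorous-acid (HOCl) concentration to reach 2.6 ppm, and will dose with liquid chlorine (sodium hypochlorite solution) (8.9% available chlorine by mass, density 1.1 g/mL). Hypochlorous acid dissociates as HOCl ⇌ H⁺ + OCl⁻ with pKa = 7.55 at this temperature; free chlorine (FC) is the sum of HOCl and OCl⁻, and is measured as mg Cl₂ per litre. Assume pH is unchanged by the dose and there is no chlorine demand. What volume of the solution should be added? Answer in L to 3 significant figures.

Volume: 1300 m³ = 1,300,000 L.
[OCl⁻]/[HOCl] = 10^(pH − pKa) = 10^(7.04 − 7.55) = 0.309; fraction as HOCl = 1/(1 + 0.309) = 0.7639.
Free chlorine required for 2.6 ppm HOCl: 2.6 / 0.7639 = 3.403 ppm.
FC to add: 3.403 − 0 = 3.403 mg/L as Cl₂.
Cl₂ equivalent: 3.403 mg/L × 1,300,000 L = 4425 g.
Product at 8.9% available Cl: 4425 / 0.089 = 49,710 g.
Volume: 49,710 g ÷ 1.1 g/mL = 45,190 mL.

45.2 L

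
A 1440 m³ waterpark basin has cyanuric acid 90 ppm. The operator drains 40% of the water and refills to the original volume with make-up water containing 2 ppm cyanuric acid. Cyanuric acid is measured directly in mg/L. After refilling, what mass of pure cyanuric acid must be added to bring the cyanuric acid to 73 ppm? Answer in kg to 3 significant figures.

26.2 kg

Volume: 1440 m³ = 1,440,000 L.
After draining 40% and refilling: 90 × 0.60 + 2 × 0.40 = 54.8 ppm.
Deficit to target: 73 − 54.8 = 18.2 mg/L.
Mass: 18.2 mg/L × 1,440,000 L = 26,210 g cyanuric acid.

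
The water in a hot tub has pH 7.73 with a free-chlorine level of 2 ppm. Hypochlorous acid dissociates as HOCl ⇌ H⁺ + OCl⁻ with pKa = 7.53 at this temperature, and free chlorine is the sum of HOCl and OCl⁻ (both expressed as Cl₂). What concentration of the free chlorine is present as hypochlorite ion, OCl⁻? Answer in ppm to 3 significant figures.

1.23 ppm

[OCl⁻]/[HOCl] = 10^(pH − pKa) = 10^(7.73 − 7.53) = 10^0.20 = 1.585.
Fraction as HOCl = 1 / (1 + 1.585) = 0.3869.
OCl⁻ = (1 − 0.3869) × 2 ppm = 1.226 ppm.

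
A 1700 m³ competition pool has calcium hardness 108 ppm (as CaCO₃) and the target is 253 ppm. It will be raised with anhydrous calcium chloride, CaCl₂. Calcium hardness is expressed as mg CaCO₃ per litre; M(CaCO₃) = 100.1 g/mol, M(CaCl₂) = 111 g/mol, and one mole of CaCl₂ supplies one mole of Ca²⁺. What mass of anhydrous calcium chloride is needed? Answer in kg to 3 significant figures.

273 kg

Volume: 1700 m³ = 1,700,000 L.
Hardness to add: (253 − 108) = 145 mg/L as CaCO₃ × 1,700,000 L = 246,500 g as CaCO₃.
Moles of Ca²⁺ (1 mol Ca²⁺ ≡ 1 mol CaCO₃): 246,500 / 100.1 g/mol = 2463 mol.
Mass of CaCl₂: 2463 × 111 = 273,300 g.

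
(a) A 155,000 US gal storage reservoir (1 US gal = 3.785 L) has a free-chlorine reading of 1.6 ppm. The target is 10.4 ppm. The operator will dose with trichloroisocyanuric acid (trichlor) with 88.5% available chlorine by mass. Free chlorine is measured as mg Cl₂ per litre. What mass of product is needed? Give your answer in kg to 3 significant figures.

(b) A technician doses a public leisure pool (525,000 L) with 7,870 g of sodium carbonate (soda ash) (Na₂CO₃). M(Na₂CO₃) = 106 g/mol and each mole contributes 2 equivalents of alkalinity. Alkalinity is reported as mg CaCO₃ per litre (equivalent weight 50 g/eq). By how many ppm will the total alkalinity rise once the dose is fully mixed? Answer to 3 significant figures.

(a) 5.83 kg; (b) 14.1 ppm

(a) Volume: 155,000 US gal × 3.785 L/gal = 586,675 L.
(a) Chlorine deficit: 10.4 − 1.6 = 8.8 ppm = 8.8 mg/L as Cl₂.
(a) Cl₂ equivalent needed: 8.8 mg/L × 586,675 L = 5,163,000 mg = 5163 g.
(a) Product at 88.5% available chlorine: 5163 / 0.885 = 5834 g.

(b) Moles of Na₂CO₃: 7,870 g ÷ 106 g/mol = 74.25 mol → 148.5 eq of alkalinity.
(b) As CaCO₃: 148.5 eq × 50 g/eq = 7425 g.
(b) Rise: 7425 g / 525,000 L × 1000 = 14.14 mg/L.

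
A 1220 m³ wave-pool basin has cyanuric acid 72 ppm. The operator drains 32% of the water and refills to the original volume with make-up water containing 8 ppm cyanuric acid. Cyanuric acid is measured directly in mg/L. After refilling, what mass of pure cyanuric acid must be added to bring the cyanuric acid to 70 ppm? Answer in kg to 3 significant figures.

22.5 kg

Volume: 1220 m³ = 1,220,000 L.
After draining 32% and refilling: 72 × 0.68 + 8 × 0.32 = 51.52 ppm.
Deficit to target: 70 − 51.52 = 18.48 mg/L.
Mass: 18.48 mg/L × 1,220,000 L = 22,550 g cyanuric acid.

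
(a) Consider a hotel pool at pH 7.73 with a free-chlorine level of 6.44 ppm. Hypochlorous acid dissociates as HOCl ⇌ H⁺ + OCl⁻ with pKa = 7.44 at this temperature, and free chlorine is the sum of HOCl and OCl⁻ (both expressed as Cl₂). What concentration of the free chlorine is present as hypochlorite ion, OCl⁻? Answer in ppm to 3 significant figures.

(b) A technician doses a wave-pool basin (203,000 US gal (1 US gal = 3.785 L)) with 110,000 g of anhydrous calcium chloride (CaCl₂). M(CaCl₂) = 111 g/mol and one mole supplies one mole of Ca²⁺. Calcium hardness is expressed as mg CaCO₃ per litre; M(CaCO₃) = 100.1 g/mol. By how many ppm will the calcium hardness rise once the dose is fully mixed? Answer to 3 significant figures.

(a) 4.26 ppm; (b) 129 ppm

(a) [OCl⁻]/[HOCl] = 10^(pH − pKa) = 10^(7.73 − 7.44) = 10^0.29 = 1.95.
(a) Fraction as HOCl = 1 / (1 + 1.95) = 0.339.
(a) OCl⁻ = (1 − 0.339) × 6.44 ppm = 4.257 ppm.

(b) Volume: 203,000 US gal × 3.785 L/gal = 768,355 L.
(b) Moles of Ca²⁺: 110,000 g ÷ 111 g/mol = 991 mol.
(b) As CaCO₃: 991 mol × 100.1 g/mol = 99,200 g.
(b) Rise: 99,200 g / 768,355 L × 1000 = 129.1 mg/L.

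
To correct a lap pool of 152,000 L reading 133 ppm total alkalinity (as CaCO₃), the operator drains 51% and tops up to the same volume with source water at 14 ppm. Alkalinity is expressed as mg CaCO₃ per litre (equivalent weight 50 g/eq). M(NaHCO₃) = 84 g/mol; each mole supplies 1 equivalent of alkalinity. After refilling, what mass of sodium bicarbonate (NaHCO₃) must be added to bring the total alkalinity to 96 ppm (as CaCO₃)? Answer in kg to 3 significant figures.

After draining 51% and refilling: 133 × 0.49 + 14 × 0.51 = 72.31 ppm.
Deficit to target: 96 − 72.31 = 23.69 mg/L.
As CaCO₃: 23.69 mg/L × 152,000 L = 3601 g; ÷ 50 g/eq ÷ 1 = 72.02 mol NaHCO₃.
Mass: 72.02 × 84 = 6049 g.

6.05 kg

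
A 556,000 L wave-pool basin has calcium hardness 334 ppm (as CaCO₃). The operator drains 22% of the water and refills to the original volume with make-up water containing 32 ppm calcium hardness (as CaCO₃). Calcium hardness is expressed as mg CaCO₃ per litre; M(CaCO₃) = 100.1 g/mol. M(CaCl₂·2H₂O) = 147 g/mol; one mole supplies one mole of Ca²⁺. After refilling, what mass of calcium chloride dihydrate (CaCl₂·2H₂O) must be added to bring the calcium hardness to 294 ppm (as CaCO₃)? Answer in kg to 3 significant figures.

After draining 22% and refilling: 334 × 0.78 + 32 × 0.22 = 267.56 ppm.
Deficit to target: 294 − 267.56 = 26.44 mg/L.
As CaCO₃: 26.44 mg/L × 556,000 L = 14,700 g; ÷ 100.1 = 146.9 mol Ca²⁺.
Mass: 146.9 × 147 = 21,590 g.

21.6 kg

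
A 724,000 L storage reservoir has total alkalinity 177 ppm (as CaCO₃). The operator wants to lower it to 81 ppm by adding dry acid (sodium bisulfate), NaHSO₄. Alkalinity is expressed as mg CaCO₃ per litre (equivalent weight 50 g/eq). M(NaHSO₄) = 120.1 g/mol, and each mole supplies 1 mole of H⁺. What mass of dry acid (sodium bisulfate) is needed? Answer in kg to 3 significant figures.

167 kg

Alkalinity to neutralize: (177 − 81) = 96 mg/L as CaCO₃ × 724,000 L = 69,500 g as CaCO₃.
Equivalents of H⁺ required: 69,500 ÷ 50 g/eq = 1390 eq = 1390 mol NaHSO₄.
Mass of NaHSO₄: 1390 × 120.1 = 166,900 g.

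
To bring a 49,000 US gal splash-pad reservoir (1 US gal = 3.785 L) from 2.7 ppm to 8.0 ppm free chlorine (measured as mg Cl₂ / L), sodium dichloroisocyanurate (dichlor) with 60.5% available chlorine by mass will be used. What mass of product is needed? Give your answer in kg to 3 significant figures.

1.62 kg

Volume: 49,000 US gal × 3.785 L/gal = 185,465 L.
Chlorine deficit: 8.0 − 2.7 = 5.3 ppm = 5.3 mg/L as Cl₂.
Cl₂ equivalent needed: 5.3 mg/L × 185,465 L = 983,000 mg = 983 g.
Product at 60.5% available chlorine: 983 / 0.605 = 1625 g.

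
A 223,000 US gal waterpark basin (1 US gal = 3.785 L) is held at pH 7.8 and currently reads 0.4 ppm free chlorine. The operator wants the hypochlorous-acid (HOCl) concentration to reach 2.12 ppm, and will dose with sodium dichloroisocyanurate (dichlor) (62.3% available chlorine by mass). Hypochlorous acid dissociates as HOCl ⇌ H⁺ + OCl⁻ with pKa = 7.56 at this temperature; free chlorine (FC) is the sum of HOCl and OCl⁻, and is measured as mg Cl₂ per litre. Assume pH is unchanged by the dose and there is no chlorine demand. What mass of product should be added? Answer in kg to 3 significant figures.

Volume: 223,000 US gal × 3.785 L/gal = 844,055 L.
[OCl⁻]/[HOCl] = 10^(pH − pKa) = 10^(7.8 − 7.56) = 1.738; fraction as HOCl = 1/(1 + 1.738) = 0.3653.
Free chlorine required for 2.12 ppm HOCl: 2.12 / 0.3653 = 5.804 ppm.
FC to add: 5.804 − 0.4 = 5.404 mg/L as Cl₂.
Cl₂ equivalent: 5.404 mg/L × 844,055 L = 4561 g.
Product at 62.3% available Cl: 4561 / 0.623 = 7322 g.

7.32 kg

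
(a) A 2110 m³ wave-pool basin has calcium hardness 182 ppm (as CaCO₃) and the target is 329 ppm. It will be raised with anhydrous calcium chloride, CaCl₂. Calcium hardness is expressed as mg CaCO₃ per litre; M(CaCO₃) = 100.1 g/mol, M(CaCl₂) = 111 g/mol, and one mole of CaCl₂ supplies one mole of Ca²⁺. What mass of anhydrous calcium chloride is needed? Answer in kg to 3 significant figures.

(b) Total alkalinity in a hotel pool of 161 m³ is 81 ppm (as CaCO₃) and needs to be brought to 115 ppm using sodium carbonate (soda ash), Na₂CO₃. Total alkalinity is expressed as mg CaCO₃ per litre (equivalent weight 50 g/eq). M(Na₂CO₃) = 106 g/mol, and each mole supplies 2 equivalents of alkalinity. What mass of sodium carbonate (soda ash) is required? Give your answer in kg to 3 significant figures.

(a) 344 kg; (b) 5.80 kg

(a) Volume: 2110 m³ = 2,110,000 L.
(a) Hardness to add: (329 − 182) = 147 mg/L as CaCO₃ × 2,110,000 L = 310,200 g as CaCO₃.
(a) Moles of Ca²⁺ (1 mol Ca²⁺ ≡ 1 mol CaCO₃): 310,200 / 100.1 g/mol = 3099 mol.
(a) Mass of CaCl₂: 3099 × 111 = 343,900 g.

(b) Volume: 161 m³ = 161,000 L.
(b) Alkalinity to add: (115 − 81) = 34 mg/L as CaCO₃ × 161,000 L = 5474 g as CaCO₃.
(b) Equivalents: 5474 g ÷ 50 g/eq = 109.5 eq.
(b) Each mole of Na₂CO₃ supplies 2 eq, so 109.5 / 2 = 54.74 mol.
(b) Mass: 54.74 mol × 106 g/mol = 5802 g.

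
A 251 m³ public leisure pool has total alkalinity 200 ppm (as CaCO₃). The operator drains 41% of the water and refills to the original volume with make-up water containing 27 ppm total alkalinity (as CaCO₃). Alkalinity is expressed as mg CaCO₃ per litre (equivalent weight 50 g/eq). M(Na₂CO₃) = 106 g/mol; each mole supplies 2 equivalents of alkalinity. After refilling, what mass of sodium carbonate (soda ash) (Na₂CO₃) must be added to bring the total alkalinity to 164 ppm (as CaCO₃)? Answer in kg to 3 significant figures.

Volume: 251 m³ = 251,000 L.
After draining 41% and refilling: 200 × 0.59 + 27 × 0.41 = 129.07 ppm.
Deficit to target: 164 − 129.07 = 34.93 mg/L.
As CaCO₃: 34.93 mg/L × 251,000 L = 8767 g; ÷ 50 g/eq ÷ 2 = 87.67 mol Na₂CO₃.
Mass: 87.67 × 106 = 9293 g.

9.29 kg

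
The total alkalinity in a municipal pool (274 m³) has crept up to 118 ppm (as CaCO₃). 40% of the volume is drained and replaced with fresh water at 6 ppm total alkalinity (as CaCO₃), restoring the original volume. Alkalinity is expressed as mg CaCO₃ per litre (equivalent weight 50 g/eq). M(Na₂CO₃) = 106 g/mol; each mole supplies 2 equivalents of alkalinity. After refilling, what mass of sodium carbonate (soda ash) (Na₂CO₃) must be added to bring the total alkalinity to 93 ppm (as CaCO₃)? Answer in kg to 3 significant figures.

5.75 kg

Volume: 274 m³ = 274,000 L.
After draining 40% and refilling: 118 × 0.60 + 6 × 0.40 = 73.2 ppm.
Deficit to target: 93 − 73.2 = 19.8 mg/L.
As CaCO₃: 19.8 mg/L × 274,000 L = 5425 g; ÷ 50 g/eq ÷ 2 = 54.25 mol Na₂CO₃.
Mass: 54.25 × 106 = 5751 g.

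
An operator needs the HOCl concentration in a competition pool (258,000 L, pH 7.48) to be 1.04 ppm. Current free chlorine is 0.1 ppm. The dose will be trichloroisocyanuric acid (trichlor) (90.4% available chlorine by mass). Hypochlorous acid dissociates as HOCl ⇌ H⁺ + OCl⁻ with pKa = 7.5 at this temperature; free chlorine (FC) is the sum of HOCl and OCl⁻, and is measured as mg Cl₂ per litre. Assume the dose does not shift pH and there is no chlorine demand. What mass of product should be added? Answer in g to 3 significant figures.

552 g

[OCl⁻]/[HOCl] = 10^(pH − pKa) = 10^(7.48 − 7.5) = 0.955; fraction as HOCl = 1/(1 + 0.955) = 0.5115.
Free chlorine required for 1.04 ppm HOCl: 1.04 / 0.5115 = 2.033 ppm.
FC to add: 2.033 − 0.1 = 1.933 mg/L as Cl₂.
Cl₂ equivalent: 1.933 mg/L × 258,000 L = 498.8 g.
Product at 90.4% available Cl: 498.8 / 0.904 = 551.7 g.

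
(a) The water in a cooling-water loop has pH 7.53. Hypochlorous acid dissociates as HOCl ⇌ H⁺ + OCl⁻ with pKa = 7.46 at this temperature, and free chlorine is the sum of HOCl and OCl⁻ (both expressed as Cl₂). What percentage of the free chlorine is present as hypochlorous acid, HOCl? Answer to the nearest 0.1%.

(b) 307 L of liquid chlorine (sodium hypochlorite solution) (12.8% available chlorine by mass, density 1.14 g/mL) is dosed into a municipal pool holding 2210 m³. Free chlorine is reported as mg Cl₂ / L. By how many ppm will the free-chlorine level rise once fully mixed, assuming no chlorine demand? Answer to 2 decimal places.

(a) 46.0%; (b) 20.27 ppm

(a) [OCl⁻]/[HOCl] = 10^(pH − pKa) = 10^(7.53 − 7.46) = 10^0.07 = 1.175.
(a) Fraction as HOCl = 1 / (1 + 1.175) = 0.4598.

(b) Volume: 2210 m³ = 2,210,000 L.
(b) Mass of solution: 307 L × 1000 mL/L × 1.14 g/mL = 350,000 g.
(b) Available chlorine delivered: 350,000 g × 0.128 = 44,800 g as Cl₂.
(b) Concentration rise: 44,800 g / 2,210,000 L = 20.27 mg/L = 20.27 ppm.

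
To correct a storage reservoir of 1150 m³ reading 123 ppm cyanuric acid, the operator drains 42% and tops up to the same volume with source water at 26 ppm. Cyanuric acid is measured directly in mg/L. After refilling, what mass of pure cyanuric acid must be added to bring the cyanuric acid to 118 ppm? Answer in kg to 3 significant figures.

41.1 kg

Volume: 1150 m³ = 1,150,000 L.
After draining 42% and refilling: 123 × 0.58 + 26 × 0.42 = 82.26 ppm.
Deficit to target: 118 − 82.26 = 35.74 mg/L.
Mass: 35.74 mg/L × 1,150,000 L = 41,100 g cyanuric acid.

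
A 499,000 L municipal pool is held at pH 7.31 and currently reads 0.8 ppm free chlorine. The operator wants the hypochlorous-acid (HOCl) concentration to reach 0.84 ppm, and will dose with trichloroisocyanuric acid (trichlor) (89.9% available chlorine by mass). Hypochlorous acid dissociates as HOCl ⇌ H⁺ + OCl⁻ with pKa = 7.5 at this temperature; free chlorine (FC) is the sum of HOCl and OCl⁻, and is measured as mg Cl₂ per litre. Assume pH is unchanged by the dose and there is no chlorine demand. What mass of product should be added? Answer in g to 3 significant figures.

323 g

[OCl⁻]/[HOCl] = 10^(pH − pKa) = 10^(7.31 − 7.5) = 0.6457; fraction as HOCl = 1/(1 + 0.6457) = 0.6077.
Free chlorine required for 0.84 ppm HOCl: 0.84 / 0.6077 = 1.382 ppm.
FC to add: 1.382 − 0.8 = 0.5823 mg/L as Cl₂.
Cl₂ equivalent: 0.5823 mg/L × 499,000 L = 290.6 g.
Product at 89.9% available Cl: 290.6 / 0.899 = 323.2 g.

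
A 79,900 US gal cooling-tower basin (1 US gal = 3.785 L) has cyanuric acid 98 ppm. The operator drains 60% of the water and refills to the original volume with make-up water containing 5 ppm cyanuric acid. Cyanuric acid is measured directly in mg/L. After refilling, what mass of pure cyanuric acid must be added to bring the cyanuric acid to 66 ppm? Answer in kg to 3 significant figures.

7.20 kg

Volume: 79,900 US gal × 3.785 L/gal = 302,422 L.
After draining 60% and refilling: 98 × 0.40 + 5 × 0.60 = 42.2 ppm.
Deficit to target: 66 − 42.2 = 23.8 mg/L.
Mass: 23.8 mg/L × 302,422 L = 7198 g cyanuric acid.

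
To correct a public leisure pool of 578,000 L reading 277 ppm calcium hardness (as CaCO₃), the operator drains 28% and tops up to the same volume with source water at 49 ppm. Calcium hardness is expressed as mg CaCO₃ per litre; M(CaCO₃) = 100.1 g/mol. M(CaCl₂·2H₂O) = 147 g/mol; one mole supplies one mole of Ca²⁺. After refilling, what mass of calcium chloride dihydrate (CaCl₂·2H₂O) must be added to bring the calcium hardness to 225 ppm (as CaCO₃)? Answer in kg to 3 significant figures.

10.0 kg

After draining 28% and refilling: 277 × 0.72 + 49 × 0.28 = 213.16 ppm.
Deficit to target: 225 − 213.16 = 11.84 mg/L.
As CaCO₃: 11.84 mg/L × 578,000 L = 6844 g; ÷ 100.1 = 68.37 mol Ca²⁺.
Mass: 68.37 × 147 = 10,050 g.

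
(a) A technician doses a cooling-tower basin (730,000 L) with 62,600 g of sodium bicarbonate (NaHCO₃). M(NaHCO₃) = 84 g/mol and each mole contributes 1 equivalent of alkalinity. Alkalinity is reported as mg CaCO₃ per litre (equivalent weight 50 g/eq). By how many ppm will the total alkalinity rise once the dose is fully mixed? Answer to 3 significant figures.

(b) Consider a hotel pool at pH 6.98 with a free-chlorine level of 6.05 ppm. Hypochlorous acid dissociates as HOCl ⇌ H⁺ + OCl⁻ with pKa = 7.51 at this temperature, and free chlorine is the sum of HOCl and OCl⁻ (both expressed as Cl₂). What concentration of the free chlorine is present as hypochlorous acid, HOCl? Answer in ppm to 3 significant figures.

(a) 51.0 ppm; (b) 4.67 ppm

(a) Moles of NaHCO₃: 62,600 g ÷ 84 g/mol = 745.2 mol → 745.2 eq of alkalinity.
(a) As CaCO₃: 745.2 eq × 50 g/eq = 37,260 g.
(a) Rise: 37,260 g / 730,000 L × 1000 = 51.04 mg/L.

(b) [OCl⁻]/[HOCl] = 10^(pH − pKa) = 10^(6.98 − 7.51) = 10^-0.53 = 0.2951.
(b) Fraction as HOCl = 1 / (1 + 0.2951) = 0.7721.
(b) HOCl = 0.7721 × 6.05 ppm = 4.671 ppm.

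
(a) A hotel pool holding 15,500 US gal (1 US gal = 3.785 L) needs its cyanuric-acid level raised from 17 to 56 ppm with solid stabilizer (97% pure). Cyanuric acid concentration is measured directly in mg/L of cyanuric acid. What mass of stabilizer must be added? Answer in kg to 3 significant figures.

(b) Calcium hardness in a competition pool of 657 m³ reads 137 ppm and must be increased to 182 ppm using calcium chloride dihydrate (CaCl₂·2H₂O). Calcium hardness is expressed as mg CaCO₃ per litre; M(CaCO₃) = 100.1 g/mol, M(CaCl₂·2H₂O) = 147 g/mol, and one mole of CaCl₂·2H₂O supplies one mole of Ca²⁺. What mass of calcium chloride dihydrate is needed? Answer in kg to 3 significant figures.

(a) 2.36 kg; (b) 43.4 kg

(a) Volume: 15,500 US gal × 3.785 L/gal = 58,668 L.
(a) CYA to add: (56 − 17) = 39 mg/L × 58,668 L = 2288 g cyanuric acid.
(a) At 97% purity: 2288 / 0.97 = 2359 g product.

(b) Volume: 657 m³ = 657,000 L.
(b) Hardness to add: (182 − 137) = 45 mg/L as CaCO₃ × 657,000 L = 29,560 g as CaCO₃.
(b) Moles of Ca²⁺ (1 mol Ca²⁺ ≡ 1 mol CaCO₃): 29,560 / 100.1 g/mol = 295.4 mol.
(b) Mass of CaCl₂·2H₂O: 295.4 × 147 = 43,420 g.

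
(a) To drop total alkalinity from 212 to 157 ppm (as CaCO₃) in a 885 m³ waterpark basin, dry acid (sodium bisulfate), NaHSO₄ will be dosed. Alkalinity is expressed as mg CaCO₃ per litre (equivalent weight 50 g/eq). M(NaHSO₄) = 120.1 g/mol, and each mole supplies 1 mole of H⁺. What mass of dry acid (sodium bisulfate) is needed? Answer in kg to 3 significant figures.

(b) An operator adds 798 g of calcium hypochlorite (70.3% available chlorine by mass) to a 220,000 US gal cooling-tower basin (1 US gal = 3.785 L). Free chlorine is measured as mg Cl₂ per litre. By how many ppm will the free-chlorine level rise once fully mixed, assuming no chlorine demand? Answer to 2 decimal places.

(a) Volume: 885 m³ = 885,000 L.
(a) Alkalinity to neutralize: (212 − 157) = 55 mg/L as CaCO₃ × 885,000 L = 48,680 g as CaCO₃.
(a) Equivalents of H⁺ required: 48,680 ÷ 50 g/eq = 973.5 eq = 973.5 mol NaHSO₄.
(a) Mass of NaHSO₄: 973.5 × 120.1 = 116,900 g.

(b) Volume: 220,000 US gal × 3.785 L/gal = 832,700 L.
(b) Available chlorine delivered: 798 g × 0.703 = 561 g as Cl₂.
(b) Concentration rise: 561 g / 832,700 L = 0.6737 mg/L = 0.67 ppm.

(a) 117 kg; (b) 0.67 ppm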